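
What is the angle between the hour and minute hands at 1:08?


14.0°

Hour hand = 1×30 + 8×0.5 = 34.0°
Minute hand = 8×6 = 48°
Difference = |34.0 - 48| = 14.0°


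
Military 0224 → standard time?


2:24 AM

Hour: 2
2 < 12 → AM


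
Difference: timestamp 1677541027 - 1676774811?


Difference = 1677541027 - 1676774811 = 766216 seconds
In hours: 766216 / 3600 ≈ 212.8
In days: 766216 / 86400 ≈ 8.87

766216 seconds (212.8 hours / 8.87 days)


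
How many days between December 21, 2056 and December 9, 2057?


From December 21, 2056 to December 9, 2057
Rest of December 2056: 31 - 21 = 10
Full months: January 31, February 2057 28, March 31, April 30, May 31, June 30, July 31, August 31, September 30, October 31, November 30
Days into December 2057: 9
Total = 10 + 31 + 28 + 31 + 30 + 31 + 30 + 31 + 31 + 30 + 31 + 30 + 9 = 353 days

353 days


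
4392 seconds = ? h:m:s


1h 13m 12s

Hours: 4392 ÷ 3600 = 1 remainder 792
Minutes: 792 ÷ 60 = 13 remainder 12
Seconds: 12


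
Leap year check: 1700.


No

Rules: divisible by 4 AND (not by 100 OR by 400)
1700 ÷ 4 = 425 exactly → divisible by 4
1700 ÷ 100 = 17 exactly → divisible by 100
1700 ÷ 400 = 4 remainder 100 → not divisible by 400
Divisible by 100 but not by 400 → not a leap year


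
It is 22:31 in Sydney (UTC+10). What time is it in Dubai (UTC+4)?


Time difference = UTC+4 - UTC+10 = -6 hours
New hour = (22 -6) mod 24
= 16 mod 24 = 16
Minutes unchanged → 16:31

16:31


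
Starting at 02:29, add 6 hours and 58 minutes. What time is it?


Start: 149 minutes from midnight
Add: 418 minutes
Total: 567 minutes
Hours: 567 ÷ 60 = 9 remainder 27

09:27


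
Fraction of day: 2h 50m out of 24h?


0.1181 (11.81%)

Total minutes: 2×60 + 50 = 170
Day = 24×60 = 1440 minutes
Fraction = 170/1440 ≈ 0.1181
As a percentage: 170/1440 × 100 ≈ 11.81%


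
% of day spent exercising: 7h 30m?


Time: 450 minutes
Day: 1440 minutes
Percentage = (450/1440) × 100 ≈ 31.3%

31.3%


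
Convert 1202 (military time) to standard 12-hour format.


Hour: 12
12 → 12 PM (noon)

12:02 PM


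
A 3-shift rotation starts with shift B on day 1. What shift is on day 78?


Shift A

Shifts: A, B, C
Start: B (index 1)
Day 78: (1 + 78 - 1) mod 3
= 78 mod 3
= 0
Index 0 → shift A


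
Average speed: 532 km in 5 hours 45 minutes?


Distance: 532 km
Time: 5h 45m = 345 min = 345/60 = 23/4 hours
Speed = 532 ÷ (23/4) = 532 × 4 / 23 = 2128/23 ≈ 92.5 km/h

92.5 km/h


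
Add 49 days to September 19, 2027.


Start: September 19, 2027
Add 49 days
September 19 → October 1: 30 - 19 + 1 = 12 days (49 - 12 = 37 left)
October 1 → November 1: 31 - 1 + 1 = 31 days (37 - 31 = 6 left)
November 1 + 6 = November 7, 2027

November 7, 2027


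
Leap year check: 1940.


Yes

Rules: divisible by 4 AND (not by 100 OR by 400)
1940 ÷ 4 = 485 exactly → divisible by 4
1940 ÷ 100 = 19 remainder 40 → not divisible by 100
Divisible by 4 but not by 100 → leap year


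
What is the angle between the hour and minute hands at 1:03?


Hour hand = 1×30 + 3×0.5 = 31.5°
Minute hand = 3×6 = 18°
Difference = |31.5 - 18| = 13.5°

13.5°


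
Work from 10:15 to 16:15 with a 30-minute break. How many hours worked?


5h 30m (330 minutes)

Total time = (16×60+15) - (10×60+15)
= 975 - 615 = 360 min
Minus break: 360 - 30 = 330 min
= 5h 30m


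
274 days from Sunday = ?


Start: Sunday (index 6)
(6 + 274) mod 7
= 280 mod 7
= 0
Index 0 → Monday

Monday


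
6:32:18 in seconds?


Hours: 6 × 3600 = 21600
Minutes: 32 × 60 = 1920
Seconds: 18
Total = 21600 + 1920 + 18 = 23538

23538 seconds


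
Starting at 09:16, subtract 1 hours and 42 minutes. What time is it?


07:34

Start: 556 minutes from midnight
Subtract: 102 minutes
Remaining: 556 - 102 = 454
Hours: 7, Minutes: 34


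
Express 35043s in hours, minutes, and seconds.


9h 44m 3s

Hours: 35043 ÷ 3600 = 9 remainder 2643
Minutes: 2643 ÷ 60 = 44 remainder 3
Seconds: 3


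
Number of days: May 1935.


31 days

Month: May (month 5)
May has 31 days


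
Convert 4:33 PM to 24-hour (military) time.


Input: 4:33 PM
PM: 4 + 12 = 16

16:33


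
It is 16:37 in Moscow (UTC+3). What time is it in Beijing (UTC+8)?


21:37

Time difference = UTC+8 - UTC+3 = +5 hours
New hour = (16 + 5) mod 24
= 21 mod 24 = 21
Minutes unchanged → 21:37


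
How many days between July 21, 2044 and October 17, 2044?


From July 21, 2044 to October 17, 2044
Rest of July 2044: 31 - 21 = 10
Full months: August 31, September 30
Days into October 2044: 17
Total = 10 + 31 + 30 + 17 = 88 days

88 days


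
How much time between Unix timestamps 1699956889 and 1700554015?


597126 seconds (165.9 hours / 6.91 days)

Difference = 1700554015 - 1699956889 = 597126 seconds
In hours: 597126 / 3600 ≈ 165.9
In days: 597126 / 86400 ≈ 6.91


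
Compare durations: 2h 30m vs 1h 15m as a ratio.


2:1 (2.00)

Duration 1: 150 minutes
Duration 2: 75 minutes
Ratio = 150:75
GCD = 75
Simplified = 2:1
As a decimal: 2/1 = 2.00


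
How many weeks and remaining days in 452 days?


Weeks: 452 ÷ 7 = 64 remainder 4

64 weeks 4 days


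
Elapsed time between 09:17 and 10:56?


1h 39m

End time in minutes: 10×60 + 56 = 656
Start time in minutes: 9×60 + 17 = 557
Difference = 656 - 557 = 99 minutes
= 1 hours 39 minutes


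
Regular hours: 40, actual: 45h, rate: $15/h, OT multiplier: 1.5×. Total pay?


$712.50

Regular: 40h × $15 = $600.00
Overtime: 45 - 40 = 5h
OT pay: 5h × $15 × 1.5 = $112.50
Total = $600.00 + $112.50 = $712.50


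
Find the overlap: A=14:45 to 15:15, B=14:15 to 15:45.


Meeting A: 885-915 (in minutes from midnight)
Meeting B: 855-945
Overlap start = max(885, 855) = 885
Overlap end = min(915, 945) = 915
Overlap = max(0, 915 - 885) = 30 min

30 minutes


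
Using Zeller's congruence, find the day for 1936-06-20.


Zeller's congruence:
q=20, m=6, k=36, j=19
h = (20 + ⌊13×7/5⌋ + 36 + ⌊36/4⌋ + ⌊19/4⌋ - 2×19) mod 7
= (20 + 18 + 36 + 9 + 4 - 38) mod 7
= 49 mod 7 = 0
h=0 → Saturday

Saturday


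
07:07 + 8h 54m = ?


16:01

Start: 427 minutes from midnight
Add: 534 minutes
Total: 961 minutes
Hours: 961 ÷ 60 = 16 remainder 1


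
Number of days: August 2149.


31 days

Month: August (month 8)
August has 31 days


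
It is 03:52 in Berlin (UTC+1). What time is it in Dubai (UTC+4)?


Time difference = UTC+4 - UTC+1 = +3 hours
New hour = (3 + 3) mod 24
= 6 mod 24 = 6
Minutes unchanged → 06:52

06:52


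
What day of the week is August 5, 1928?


Zeller's congruence:
q=5, m=8, k=28, j=19
h = (5 + ⌊13×9/5⌋ + 28 + ⌊28/4⌋ + ⌊19/4⌋ - 2×19) mod 7
= (5 + 23 + 28 + 7 + 4 - 38) mod 7
= 29 mod 7 = 1
h=1 → Sunday

Sunday


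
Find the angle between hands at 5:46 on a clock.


103.0°

Hour hand = 5×30 + 46×0.5 = 173.0°
Minute hand = 46×6 = 276°
Difference = |173.0 - 276| = 103.0°


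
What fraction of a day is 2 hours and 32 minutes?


Total minutes: 2×60 + 32 = 152
Day = 24×60 = 1440 minutes
Fraction = 152/1440 ≈ 0.1056
As a percentage: 152/1440 × 100 ≈ 10.56%

0.1056 (10.56%)


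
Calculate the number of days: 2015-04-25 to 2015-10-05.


163 days

From April 25, 2015 to October 5, 2015
Rest of April 2015: 30 - 25 = 5
Full months: May 31, June 30, July 31, August 31, September 30
Days into October 2015: 5
Total = 5 + 31 + 30 + 31 + 31 + 30 + 5 = 163 days


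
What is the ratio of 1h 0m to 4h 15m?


4:17 (0.24)

Duration 1: 60 minutes
Duration 2: 255 minutes
Ratio = 60:255
GCD = 15
Simplified = 4:17
As a decimal: 4/17 ≈ 0.24


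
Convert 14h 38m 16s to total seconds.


52696 seconds

Hours: 14 × 3600 = 50400
Minutes: 38 × 60 = 2280
Seconds: 16
Total = 50400 + 2280 + 16 = 52696


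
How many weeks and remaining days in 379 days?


54 weeks 1 days

Weeks: 379 ÷ 7 = 54 remainder 1


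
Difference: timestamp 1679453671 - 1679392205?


Difference = 1679453671 - 1679392205 = 61466 seconds
In hours: 61466 / 3600 ≈ 17.1
In days: 61466 / 86400 ≈ 0.71

61466 seconds (17.1 hours / 0.71 days)


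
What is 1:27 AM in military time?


01:27

Input: 1:27 AM
AM hour stays: 1


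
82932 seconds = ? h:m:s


Hours: 82932 ÷ 3600 = 23 remainder 132
Minutes: 132 ÷ 60 = 2 remainder 12
Seconds: 12

23h 2m 12s


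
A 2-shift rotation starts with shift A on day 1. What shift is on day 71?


Shift A

Shifts: A, B
Start: A (index 0)
Day 71: (0 + 71 - 1) mod 2
= 70 mod 2
= 0
Index 0 → shift A


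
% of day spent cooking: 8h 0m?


Time: 480 minutes
Day: 1440 minutes
Percentage = (480/1440) × 100 ≈ 33.3%

33.3%


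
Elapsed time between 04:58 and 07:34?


End time in minutes: 7×60 + 34 = 454
Start time in minutes: 4×60 + 58 = 298
Difference = 454 - 298 = 156 minutes
= 2 hours 36 minutes

2h 36m


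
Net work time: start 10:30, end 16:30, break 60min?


5h 0m (300 minutes)

Total time = (16×60+30) - (10×60+30)
= 990 - 630 = 360 min
Minus break: 360 - 60 = 300 min
= 5h 0m


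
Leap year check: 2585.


Rules: divisible by 4 AND (not by 100 OR by 400)
2585 ÷ 4 = 646 remainder 1 → not divisible by 4
Not divisible by 4 → not a leap year

No


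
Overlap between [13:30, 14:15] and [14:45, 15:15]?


0 minutes

Meeting A: 810-855 (in minutes from midnight)
Meeting B: 885-915
Overlap start = max(810, 885) = 885
Overlap end = min(855, 915) = 855
Overlap = max(0, 855 - 885) = 0 min


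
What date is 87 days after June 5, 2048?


Start: June 5, 2048
Add 87 days
June 5 → July 1: 30 - 5 + 1 = 26 days (87 - 26 = 61 left)
July 1 → August 1: 31 - 1 + 1 = 31 days (61 - 31 = 30 left)
August 1 + 30 = August 31, 2048

August 31, 2048


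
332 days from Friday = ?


Start: Friday (index 4)
(4 + 332) mod 7
= 336 mod 7
= 0
Index 0 → Monday

Monday


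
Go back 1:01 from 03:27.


Start: 207 minutes from midnight
Subtract: 61 minutes
Remaining: 207 - 61 = 146
Hours: 2, Minutes: 26

02:26


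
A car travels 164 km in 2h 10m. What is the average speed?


Distance: 164 km
Time: 2h 10m = 130 min = 130/60 = 13/6 hours
Speed = 164 ÷ (13/6) = 164 × 6 / 13 = 984/13 ≈ 75.7 km/h

75.7 km/h


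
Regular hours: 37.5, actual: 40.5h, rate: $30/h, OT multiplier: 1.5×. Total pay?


$1260.00

Regular: 37.5h × $30 = $1125.00
Overtime: 40.5 - 37.5 = 3.0h
OT pay: 3.0h × $30 × 1.5 = $135.00
Total = $1125.00 + $135.00 = $1260.00


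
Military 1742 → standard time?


5:42 PM

Hour: 17
17 - 12 = 5 → PM


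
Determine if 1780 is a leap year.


Rules: divisible by 4 AND (not by 100 OR by 400)
1780 ÷ 4 = 445 exactly → divisible by 4
1780 ÷ 100 = 17 remainder 80 → not divisible by 100
Divisible by 4 but not by 100 → leap year

Yes


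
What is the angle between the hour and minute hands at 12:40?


Hour hand (12 ≡ 0 on the dial): 0×30 + 40×0.5 = 20.0°
Minute hand = 40×6 = 240°
Difference = |20.0 - 240| = 220.0°
Since > 180°: 360 - 220.0 = 140.0°

140.0°


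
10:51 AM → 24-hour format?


Input: 10:51 AM
AM hour stays: 10

10:51


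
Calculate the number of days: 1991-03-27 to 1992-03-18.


From March 27, 1991 to March 18, 1992
Rest of March 1991: 31 - 27 = 4
Full months: April 30, May 31, June 30, July 31, August 31, September 30, October 31, November 30, December 31, January 31, February 1992 29
Days into March 1992: 18
Total = 4 + 30 + 31 + 30 + 31 + 31 + 30 + 31 + 30 + 31 + 31 + 29 + 18 = 357 days

357 days


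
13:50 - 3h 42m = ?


Start: 830 minutes from midnight
Subtract: 222 minutes
Remaining: 830 - 222 = 608
Hours: 10, Minutes: 8

10:08


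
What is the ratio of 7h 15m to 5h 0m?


Duration 1: 435 minutes
Duration 2: 300 minutes
Ratio = 435:300
GCD = 15
Simplified = 29:20
As a decimal: 29/20 = 1.45

29:20 (1.45)


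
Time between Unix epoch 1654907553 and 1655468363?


560810 seconds (155.8 hours / 6.49 days)

Difference = 1655468363 - 1654907553 = 560810 seconds
In hours: 560810 / 3600 ≈ 155.8
In days: 560810 / 86400 ≈ 6.49


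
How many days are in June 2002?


Month: June (month 6)
June has 30 days

30 days


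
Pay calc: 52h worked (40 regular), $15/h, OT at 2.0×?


$960.00

Regular: 40h × $15 = $600.00
Overtime: 52 - 40 = 12h
OT pay: 12h × $15 × 2.0 = $360.00
Total = $600.00 + $360.00 = $960.00


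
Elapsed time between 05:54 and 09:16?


End time in minutes: 9×60 + 16 = 556
Start time in minutes: 5×60 + 54 = 354
Difference = 556 - 354 = 202 minutes
= 3 hours 22 minutes

3h 22m


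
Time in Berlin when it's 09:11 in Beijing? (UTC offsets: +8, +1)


02:11

Time difference = UTC+1 - UTC+8 = -7 hours
New hour = (9 -7) mod 24
= 2 mod 24 = 2
Minutes unchanged → 02:11


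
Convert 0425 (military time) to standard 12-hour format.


Hour: 4
4 < 12 → AM

4:25 AM


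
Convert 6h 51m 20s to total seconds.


Hours: 6 × 3600 = 21600
Minutes: 51 × 60 = 3060
Seconds: 20
Total = 21600 + 3060 + 20 = 24680

24680 seconds


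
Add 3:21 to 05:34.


08:55

Start: 334 minutes from midnight
Add: 201 minutes
Total: 535 minutes
Hours: 535 ÷ 60 = 8 remainder 55


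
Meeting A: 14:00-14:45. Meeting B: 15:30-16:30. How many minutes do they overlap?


0 minutes

Meeting A: 840-885 (in minutes from midnight)
Meeting B: 930-990
Overlap start = max(840, 930) = 930
Overlap end = min(885, 990) = 885
Overlap = max(0, 885 - 930) = 0 min


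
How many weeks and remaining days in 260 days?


Weeks: 260 ÷ 7 = 37 remainder 1

37 weeks 1 days


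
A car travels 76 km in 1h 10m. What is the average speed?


Distance: 76 km
Time: 1h 10m = 70 min = 70/60 = 7/6 hours
Speed = 76 ÷ (7/6) = 76 × 6 / 7 = 456/7 ≈ 65.1 km/h

65.1 km/h


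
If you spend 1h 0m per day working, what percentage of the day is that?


Time: 60 minutes
Day: 1440 minutes
Percentage = (60/1440) × 100 ≈ 4.2%

4.2%


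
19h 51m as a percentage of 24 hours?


0.8271 (82.71%)

Total minutes: 19×60 + 51 = 1191
Day = 24×60 = 1440 minutes
Fraction = 1191/1440 ≈ 0.8271
As a percentage: 1191/1440 × 100 ≈ 82.71%


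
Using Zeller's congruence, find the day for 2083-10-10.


Sunday

Zeller's congruence:
q=10, m=10, k=83, j=20
h = (10 + ⌊13×11/5⌋ + 83 + ⌊83/4⌋ + ⌊20/4⌋ - 2×20) mod 7
= (10 + 28 + 83 + 20 + 5 - 40) mod 7
= 106 mod 7 = 1
h=1 → Sunday


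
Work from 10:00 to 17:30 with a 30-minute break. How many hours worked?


Total time = (17×60+30) - (10×60+0)
= 1050 - 600 = 450 min
Minus break: 450 - 30 = 420 min
= 7h 0m

7h 0m (420 minutes)


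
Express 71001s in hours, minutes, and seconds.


Hours: 71001 ÷ 3600 = 19 remainder 2601
Minutes: 2601 ÷ 60 = 43 remainder 21
Seconds: 21

19h 43m 21s


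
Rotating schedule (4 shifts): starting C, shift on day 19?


Shift A

Shifts: A, B, C, D
Start: C (index 2)
Day 19: (2 + 19 - 1) mod 4
= 20 mod 4
= 0
Index 0 → shift A


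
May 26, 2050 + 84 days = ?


Start: May 26, 2050
Add 84 days
May 26 → June 1: 31 - 26 + 1 = 6 days (84 - 6 = 78 left)
June 1 → July 1: 30 - 1 + 1 = 30 days (78 - 30 = 48 left)
July 1 → August 1: 31 - 1 + 1 = 31 days (48 - 31 = 17 left)
August 1 + 17 = August 18, 2050

August 18, 2050


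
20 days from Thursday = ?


Wednesday

Start: Thursday (index 3)
(3 + 20) mod 7
= 23 mod 7
= 2
Index 2 → Wednesday


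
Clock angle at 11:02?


41.0°

Hour hand = 11×30 + 2×0.5 = 331.0°
Minute hand = 2×6 = 12°
Difference = |331.0 - 12| = 319.0°
Since > 180°: 360 - 319.0 = 41.0°


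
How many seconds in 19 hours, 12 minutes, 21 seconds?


Hours: 19 × 3600 = 68400
Minutes: 12 × 60 = 720
Seconds: 21
Total = 68400 + 720 + 21 = 69141

69141 seconds


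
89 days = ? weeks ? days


Weeks: 89 ÷ 7 = 12 remainder 5

12 weeks 5 days


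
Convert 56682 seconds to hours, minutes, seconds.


15h 44m 42s

Hours: 56682 ÷ 3600 = 15 remainder 2682
Minutes: 2682 ÷ 60 = 44 remainder 42
Seconds: 42


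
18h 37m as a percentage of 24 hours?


0.7757 (77.57%)

Total minutes: 18×60 + 37 = 1117
Day = 24×60 = 1440 minutes
Fraction = 1117/1440 ≈ 0.7757
As a percentage: 1117/1440 × 100 ≈ 77.57%


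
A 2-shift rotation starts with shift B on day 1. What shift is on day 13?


Shift B

Shifts: A, B
Start: B (index 1)
Day 13: (1 + 13 - 1) mod 2
= 13 mod 2
= 1
Index 1 → shift B


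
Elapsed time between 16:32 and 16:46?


End time in minutes: 16×60 + 46 = 1006
Start time in minutes: 16×60 + 32 = 992
Difference = 1006 - 992 = 14 minutes
= 0 hours 14 minutes

0h 14m


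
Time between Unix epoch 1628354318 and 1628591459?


237141 seconds (65.9 hours / 2.74 days)

Difference = 1628591459 - 1628354318 = 237141 seconds
In hours: 237141 / 3600 ≈ 65.9
In days: 237141 / 86400 ≈ 2.74


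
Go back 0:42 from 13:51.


Start: 831 minutes from midnight
Subtract: 42 minutes
Remaining: 831 - 42 = 789
Hours: 13, Minutes: 9

13:09


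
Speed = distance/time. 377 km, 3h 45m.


Distance: 377 km
Time: 3h 45m = 225 min = 225/60 = 15/4 hours
Speed = 377 ÷ (15/4) = 377 × 4 / 15 = 1508/15 ≈ 100.5 km/h

100.5 km/h


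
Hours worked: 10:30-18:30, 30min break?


7h 30m (450 minutes)

Total time = (18×60+30) - (10×60+30)
= 1110 - 630 = 480 min
Minus break: 480 - 30 = 450 min
= 7h 30m


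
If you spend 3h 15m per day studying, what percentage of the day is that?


Time: 195 minutes
Day: 1440 minutes
Percentage = (195/1440) × 100 ≈ 13.5%

13.5%


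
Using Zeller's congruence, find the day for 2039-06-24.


Zeller's congruence:
q=24, m=6, k=39, j=20
h = (24 + ⌊13×7/5⌋ + 39 + ⌊39/4⌋ + ⌊20/4⌋ - 2×20) mod 7
= (24 + 18 + 39 + 9 + 5 - 40) mod 7
= 55 mod 7 = 6
h=6 → Friday

Friday


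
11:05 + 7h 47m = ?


Start: 665 minutes from midnight
Add: 467 minutes
Total: 1132 minutes
Hours: 1132 ÷ 60 = 18 remainder 52

18:52


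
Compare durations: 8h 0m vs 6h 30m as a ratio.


16:13 (1.23)

Duration 1: 480 minutes
Duration 2: 390 minutes
Ratio = 480:390
GCD = 30
Simplified = 16:13
As a decimal: 16/13 ≈ 1.23


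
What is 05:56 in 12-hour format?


Hour: 5
5 < 12 → AM

5:56 AM


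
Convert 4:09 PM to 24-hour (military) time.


Input: 4:09 PM
PM: 4 + 12 = 16

16:09


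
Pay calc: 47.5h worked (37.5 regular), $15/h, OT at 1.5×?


$787.50

Regular: 37.5h × $15 = $562.50
Overtime: 47.5 - 37.5 = 10.0h
OT pay: 10.0h × $15 × 1.5 = $225.00
Total = $562.50 + $225.00 = $787.50


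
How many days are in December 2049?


31 days

Month: December (month 12)
December has 31 days


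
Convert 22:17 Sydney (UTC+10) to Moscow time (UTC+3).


Time difference = UTC+3 - UTC+10 = -7 hours
New hour = (22 -7) mod 24
= 15 mod 24 = 15
Minutes unchanged → 15:17

15:17


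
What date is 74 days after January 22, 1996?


April 5, 1996

Start: January 22, 1996
Add 74 days
January 22 → February 1: 31 - 22 + 1 = 10 days (74 - 10 = 64 left)
February 1 → March 1: 29 - 1 + 1 = 29 days (64 - 29 = 35 left)
March 1 → April 1: 31 - 1 + 1 = 31 days (35 - 31 = 4 left)
April 1 + 4 = April 5, 1996


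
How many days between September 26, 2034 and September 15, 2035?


From September 26, 2034 to September 15, 2035
Rest of September 2034: 30 - 26 = 4
Full months: October 31, November 30, December 31, January 31, February 2035 28, March 31, April 30, May 31, June 30, July 31, August 31
Days into September 2035: 15
Total = 4 + 31 + 30 + 31 + 31 + 28 + 31 + 30 + 31 + 30 + 31 + 31 + 15 = 354 days

354 days


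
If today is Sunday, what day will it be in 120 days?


Start: Sunday (index 6)
(6 + 120) mod 7
= 126 mod 7
= 0
Index 0 → Monday

Monday


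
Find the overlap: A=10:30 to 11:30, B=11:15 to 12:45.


15 minutes

Meeting A: 630-690 (in minutes from midnight)
Meeting B: 675-765
Overlap start = max(630, 675) = 675
Overlap end = min(690, 765) = 690
Overlap = max(0, 690 - 675) = 15 min


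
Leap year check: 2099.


No

Rules: divisible by 4 AND (not by 100 OR by 400)
2099 ÷ 4 = 524 remainder 3 → not divisible by 4
Not divisible by 4 → not a leap year


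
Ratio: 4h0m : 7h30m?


8:15 (0.53)

Duration 1: 240 minutes
Duration 2: 450 minutes
Ratio = 240:450
GCD = 30
Simplified = 8:15
As a decimal: 8/15 ≈ 0.53


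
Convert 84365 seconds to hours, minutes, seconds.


Hours: 84365 ÷ 3600 = 23 remainder 1565
Minutes: 1565 ÷ 60 = 26 remainder 5
Seconds: 5

23h 26m 5s


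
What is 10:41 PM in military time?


Input: 10:41 PM
PM: 10 + 12 = 22

22:41


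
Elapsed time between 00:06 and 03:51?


3h 45m

End time in minutes: 3×60 + 51 = 231
Start time in minutes: 0×60 + 6 = 6
Difference = 231 - 6 = 225 minutes
= 3 hours 45 minutes


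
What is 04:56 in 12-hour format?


4:56 AM

Hour: 4
4 < 12 → AM


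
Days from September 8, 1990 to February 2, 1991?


147 days

From September 8, 1990 to February 2, 1991
Rest of September 1990: 30 - 8 = 22
Full months: October 31, November 30, December 31, January 31
Days into February 1991: 2
Total = 22 + 31 + 30 + 31 + 31 + 2 = 147 days


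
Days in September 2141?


30 days

Month: September (month 9)
September has 30 days


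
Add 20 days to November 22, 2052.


December 12, 2052

Start: November 22, 2052
Add 20 days
November 22 → December 1: 30 - 22 + 1 = 9 days (20 - 9 = 11 left)
December 1 + 11 = December 12, 2052


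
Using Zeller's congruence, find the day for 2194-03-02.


Zeller's congruence:
q=2, m=3, k=94, j=21
h = (2 + ⌊13×4/5⌋ + 94 + ⌊94/4⌋ + ⌊21/4⌋ - 2×21) mod 7
= (2 + 10 + 94 + 23 + 5 - 42) mod 7
= 92 mod 7 = 1
h=1 → Sunday

Sunday


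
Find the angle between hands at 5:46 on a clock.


Hour hand = 5×30 + 46×0.5 = 173.0°
Minute hand = 46×6 = 276°
Difference = |173.0 - 276| = 103.0°

103.0°


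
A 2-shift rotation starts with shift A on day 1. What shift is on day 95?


Shifts: A, B
Start: A (index 0)
Day 95: (0 + 95 - 1) mod 2
= 94 mod 2
= 0
Index 0 → shift A

Shift A


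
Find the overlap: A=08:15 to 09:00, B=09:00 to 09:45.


0 minutes

Meeting A: 495-540 (in minutes from midnight)
Meeting B: 540-585
Overlap start = max(495, 540) = 540
Overlap end = min(540, 585) = 540
Overlap = max(0, 540 - 540) = 0 min


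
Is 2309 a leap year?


No

Rules: divisible by 4 AND (not by 100 OR by 400)
2309 ÷ 4 = 577 remainder 1 → not divisible by 4
Not divisible by 4 → not a leap year


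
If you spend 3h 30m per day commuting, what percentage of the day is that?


Time: 210 minutes
Day: 1440 minutes
Percentage = (210/1440) × 100 ≈ 14.6%

14.6%


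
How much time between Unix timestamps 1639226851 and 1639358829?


Difference = 1639358829 - 1639226851 = 131978 seconds
In hours: 131978 / 3600 ≈ 36.7
In days: 131978 / 86400 ≈ 1.53

131978 seconds (36.7 hours / 1.53 days)


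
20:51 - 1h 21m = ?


19:30

Start: 1251 minutes from midnight
Subtract: 81 minutes
Remaining: 1251 - 81 = 1170
Hours: 19, Minutes: 30


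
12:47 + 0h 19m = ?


Start: 767 minutes from midnight
Add: 19 minutes
Total: 786 minutes
Hours: 786 ÷ 60 = 13 remainder 6

13:06


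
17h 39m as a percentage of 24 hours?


Total minutes: 17×60 + 39 = 1059
Day = 24×60 = 1440 minutes
Fraction = 1059/1440 ≈ 0.7354
As a percentage: 1059/1440 × 100 ≈ 73.54%

0.7354 (73.54%)


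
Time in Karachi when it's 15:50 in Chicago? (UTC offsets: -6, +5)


Time difference = UTC+5 - UTC-6 = +11 hours
New hour = (15 + 11) mod 24
= 26 mod 24 = 2
Minutes unchanged → 02:50; 26 ≥ 24 → next day

02:50 (next day)


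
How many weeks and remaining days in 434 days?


62 weeks 0 days

Weeks: 434 ÷ 7 = 62 remainder 0


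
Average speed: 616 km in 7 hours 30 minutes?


Distance: 616 km
Time: 7h 30m = 450 min = 450/60 = 15/2 hours
Speed = 616 ÷ (15/2) = 616 × 2 / 15 = 1232/15 ≈ 82.1 km/h

82.1 km/h


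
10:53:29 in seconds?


39209 seconds

Hours: 10 × 3600 = 36000
Minutes: 53 × 60 = 3180
Seconds: 29
Total = 36000 + 3180 + 29 = 39209


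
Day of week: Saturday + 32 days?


Start: Saturday (index 5)
(5 + 32) mod 7
= 37 mod 7
= 2
Index 2 → Wednesday

Wednesday


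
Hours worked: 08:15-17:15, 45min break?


Total time = (17×60+15) - (8×60+15)
= 1035 - 495 = 540 min
Minus break: 540 - 45 = 495 min
= 8h 15m

8h 15m (495 minutes)


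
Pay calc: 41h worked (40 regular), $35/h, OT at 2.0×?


Regular: 40h × $35 = $1400.00
Overtime: 41 - 40 = 1h
OT pay: 1h × $35 × 2.0 = $70.00
Total = $1400.00 + $70.00 = $1470.00

$1470.00


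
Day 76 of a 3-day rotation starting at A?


Shifts: A, B, C
Start: A (index 0)
Day 76: (0 + 76 - 1) mod 3
= 75 mod 3
= 0
Index 0 → shift A

Shift A


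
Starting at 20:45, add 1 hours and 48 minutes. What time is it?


Start: 1245 minutes from midnight
Add: 108 minutes
Total: 1353 minutes
Hours: 1353 ÷ 60 = 22 remainder 33

22:33


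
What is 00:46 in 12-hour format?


Hour: 0
0 → 12 AM (midnight)

12:46 AM


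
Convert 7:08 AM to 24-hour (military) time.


07:08

Input: 7:08 AM
AM hour stays: 7


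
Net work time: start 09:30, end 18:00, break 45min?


7h 45m (465 minutes)

Total time = (18×60+0) - (9×60+30)
= 1080 - 570 = 510 min
Minus break: 510 - 45 = 465 min
= 7h 45m


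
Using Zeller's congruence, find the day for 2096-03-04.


Sunday

Zeller's congruence:
q=4, m=3, k=96, j=20
h = (4 + ⌊13×4/5⌋ + 96 + ⌊96/4⌋ + ⌊20/4⌋ - 2×20) mod 7
= (4 + 10 + 96 + 24 + 5 - 40) mod 7
= 99 mod 7 = 1
h=1 → Sunday


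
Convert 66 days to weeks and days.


Weeks: 66 ÷ 7 = 9 remainder 3

9 weeks 3 days


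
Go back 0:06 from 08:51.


Start: 531 minutes from midnight
Subtract: 6 minutes
Remaining: 531 - 6 = 525
Hours: 8, Minutes: 45

08:45


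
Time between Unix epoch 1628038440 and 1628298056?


Difference = 1628298056 - 1628038440 = 259616 seconds
In hours: 259616 / 3600 ≈ 72.1
In days: 259616 / 86400 ≈ 3.00

259616 seconds (72.1 hours / 3.00 days)


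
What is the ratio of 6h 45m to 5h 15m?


Duration 1: 405 minutes
Duration 2: 315 minutes
Ratio = 405:315
GCD = 45
Simplified = 9:7
As a decimal: 9/7 ≈ 1.29

9:7 (1.29)


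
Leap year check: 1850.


No

Rules: divisible by 4 AND (not by 100 OR by 400)
1850 ÷ 4 = 462 remainder 2 → not divisible by 4
Not divisible by 4 → not a leap year


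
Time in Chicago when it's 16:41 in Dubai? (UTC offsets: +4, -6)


06:41

Time difference = UTC-6 - UTC+4 = -10 hours
New hour = (16 -10) mod 24
= 6 mod 24 = 6
Minutes unchanged → 06:41


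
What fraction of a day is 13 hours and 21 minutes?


0.5563 (55.63%)

Total minutes: 13×60 + 21 = 801
Day = 24×60 = 1440 minutes
Fraction = 801/1440 ≈ 0.5563
As a percentage: 801/1440 × 100 ≈ 55.63%


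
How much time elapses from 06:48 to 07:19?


End time in minutes: 7×60 + 19 = 439
Start time in minutes: 6×60 + 48 = 408
Difference = 439 - 408 = 31 minutes
= 0 hours 31 minutes

0h 31m


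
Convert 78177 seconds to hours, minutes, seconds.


Hours: 78177 ÷ 3600 = 21 remainder 2577
Minutes: 2577 ÷ 60 = 42 remainder 57
Seconds: 57

21h 42m 57s


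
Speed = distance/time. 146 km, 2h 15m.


64.9 km/h

Distance: 146 km
Time: 2h 15m = 135 min = 135/60 = 9/4 hours
Speed = 146 ÷ (9/4) = 146 × 4 / 9 = 584/9 ≈ 64.9 km/h


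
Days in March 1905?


31 days

Month: March (month 3)
March has 31 days


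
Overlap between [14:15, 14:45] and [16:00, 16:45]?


0 minutes

Meeting A: 855-885 (in minutes from midnight)
Meeting B: 960-1005
Overlap start = max(855, 960) = 960
Overlap end = min(885, 1005) = 885
Overlap = max(0, 885 - 960) = 0 min


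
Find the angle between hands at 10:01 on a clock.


65.5°

Hour hand = 10×30 + 1×0.5 = 300.5°
Minute hand = 1×6 = 6°
Difference = |300.5 - 6| = 294.5°
Since > 180°: 360 - 294.5 = 65.5°


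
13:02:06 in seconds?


46926 seconds

Hours: 13 × 3600 = 46800
Minutes: 2 × 60 = 120
Seconds: 6
Total = 46800 + 120 + 6 = 46926


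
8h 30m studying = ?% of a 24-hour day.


35.4%

Time: 510 minutes
Day: 1440 minutes
Percentage = (510/1440) × 100 ≈ 35.4%


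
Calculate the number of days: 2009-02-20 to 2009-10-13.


From February 20, 2009 to October 13, 2009
Rest of February 2009: 28 - 20 = 8
Full months: March 31, April 30, May 31, June 30, July 31, August 31, September 30
Days into October 2009: 13
Total = 8 + 31 + 30 + 31 + 30 + 31 + 31 + 30 + 13 = 235 days

235 days


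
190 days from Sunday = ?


Start: Sunday (index 6)
(6 + 190) mod 7
= 196 mod 7
= 0
Index 0 → Monday

Monday


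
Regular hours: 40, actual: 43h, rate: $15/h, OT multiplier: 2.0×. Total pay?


Regular: 40h × $15 = $600.00
Overtime: 43 - 40 = 3h
OT pay: 3h × $15 × 2.0 = $90.00
Total = $600.00 + $90.00 = $690.00

$690.00


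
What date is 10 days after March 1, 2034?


March 11, 2034

Start: March 1, 2034
Add 10 days
March 1 + 10 = March 11, 2034


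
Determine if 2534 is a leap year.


No

Rules: divisible by 4 AND (not by 100 OR by 400)
2534 ÷ 4 = 633 remainder 2 → not divisible by 4
Not divisible by 4 → not a leap year


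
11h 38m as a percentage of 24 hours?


Total minutes: 11×60 + 38 = 698
Day = 24×60 = 1440 minutes
Fraction = 698/1440 ≈ 0.4847
As a percentage: 698/1440 × 100 ≈ 48.47%

0.4847 (48.47%)


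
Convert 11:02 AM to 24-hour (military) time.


11:02

Input: 11:02 AM
AM hour stays: 11


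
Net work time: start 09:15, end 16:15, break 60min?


Total time = (16×60+15) - (9×60+15)
= 975 - 555 = 420 min
Minus break: 420 - 60 = 360 min
= 6h 0m

6h 0m (360 minutes)


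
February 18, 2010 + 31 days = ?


Start: February 18, 2010
Add 31 days
February 18 → March 1: 28 - 18 + 1 = 11 days (31 - 11 = 20 left)
March 1 + 20 = March 21, 2010

March 21, 2010


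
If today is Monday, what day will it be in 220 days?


Thursday

Start: Monday (index 0)
(0 + 220) mod 7
= 220 mod 7
= 3
Index 3 → Thursday


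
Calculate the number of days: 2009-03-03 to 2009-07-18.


137 days

From March 3, 2009 to July 18, 2009
Rest of March 2009: 31 - 3 = 28
Full months: April 30, May 31, June 30
Days into July 2009: 18
Total = 28 + 30 + 31 + 30 + 18 = 137 days


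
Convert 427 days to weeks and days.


Weeks: 427 ÷ 7 = 61 remainder 0

61 weeks 0 days


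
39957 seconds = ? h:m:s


Hours: 39957 ÷ 3600 = 11 remainder 357
Minutes: 357 ÷ 60 = 5 remainder 57
Seconds: 57

11h 5m 57s


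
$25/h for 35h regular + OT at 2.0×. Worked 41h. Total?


$1175.00

Regular: 35h × $25 = $875.00
Overtime: 41 - 35 = 6h
OT pay: 6h × $25 × 2.0 = $300.00
Total = $875.00 + $300.00 = $1175.00


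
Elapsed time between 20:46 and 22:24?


1h 38m

End time in minutes: 22×60 + 24 = 1344
Start time in minutes: 20×60 + 46 = 1246
Difference = 1344 - 1246 = 98 minutes
= 1 hours 38 minutes


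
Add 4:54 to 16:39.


21:33

Start: 999 minutes from midnight
Add: 294 minutes
Total: 1293 minutes
Hours: 1293 ÷ 60 = 21 remainder 33


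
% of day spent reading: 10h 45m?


Time: 645 minutes
Day: 1440 minutes
Percentage = (645/1440) × 100 ≈ 44.8%

44.8%


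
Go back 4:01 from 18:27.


Start: 1107 minutes from midnight
Subtract: 241 minutes
Remaining: 1107 - 241 = 866
Hours: 14, Minutes: 26

14:26


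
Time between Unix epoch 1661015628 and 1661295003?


279375 seconds (77.6 hours / 3.23 days)

Difference = 1661295003 - 1661015628 = 279375 seconds
In hours: 279375 / 3600 ≈ 77.6
In days: 279375 / 86400 ≈ 3.23


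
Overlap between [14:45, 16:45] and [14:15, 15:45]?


60 minutes

Meeting A: 885-1005 (in minutes from midnight)
Meeting B: 855-945
Overlap start = max(885, 855) = 885
Overlap end = min(1005, 945) = 945
Overlap = max(0, 945 - 885) = 60 min


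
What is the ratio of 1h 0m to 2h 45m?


4:11 (0.36)

Duration 1: 60 minutes
Duration 2: 165 minutes
Ratio = 60:165
GCD = 15
Simplified = 4:11
As a decimal: 4/11 ≈ 0.36


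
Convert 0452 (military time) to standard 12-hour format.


Hour: 4
4 < 12 → AM

4:52 AM


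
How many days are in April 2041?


Month: April (month 4)
April has 30 days

30 days


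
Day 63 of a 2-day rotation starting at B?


Shifts: A, B
Start: B (index 1)
Day 63: (1 + 63 - 1) mod 2
= 63 mod 2
= 1
Index 1 → shift B

Shift B


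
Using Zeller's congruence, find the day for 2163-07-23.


Saturday

Zeller's congruence:
q=23, m=7, k=63, j=21
h = (23 + ⌊13×8/5⌋ + 63 + ⌊63/4⌋ + ⌊21/4⌋ - 2×21) mod 7
= (23 + 20 + 63 + 15 + 5 - 42) mod 7
= 84 mod 7 = 0
h=0 → Saturday


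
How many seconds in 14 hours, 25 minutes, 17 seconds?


Hours: 14 × 3600 = 50400
Minutes: 25 × 60 = 1500
Seconds: 17
Total = 50400 + 1500 + 17 = 51917

51917 seconds


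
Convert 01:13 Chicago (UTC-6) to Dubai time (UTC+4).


Time difference = UTC+4 - UTC-6 = +10 hours
New hour = (1 + 10) mod 24
= 11 mod 24 = 11
Minutes unchanged → 11:13

11:13


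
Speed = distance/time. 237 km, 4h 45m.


Distance: 237 km
Time: 4h 45m = 285 min = 285/60 = 19/4 hours
Speed = 237 ÷ (19/4) = 237 × 4 / 19 = 948/19 ≈ 49.9 km/h

49.9 km/h


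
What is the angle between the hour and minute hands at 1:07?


Hour hand = 1×30 + 7×0.5 = 33.5°
Minute hand = 7×6 = 42°
Difference = |33.5 - 42| = 8.5°

8.5°


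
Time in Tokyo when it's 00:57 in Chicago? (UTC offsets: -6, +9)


Time difference = UTC+9 - UTC-6 = +15 hours
New hour = (0 + 15) mod 24
= 15 mod 24 = 15
Minutes unchanged → 15:57

15:57


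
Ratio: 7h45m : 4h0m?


Duration 1: 465 minutes
Duration 2: 240 minutes
Ratio = 465:240
GCD = 15
Simplified = 31:16
As a decimal: 31/16 ≈ 1.94

31:16 (1.94)


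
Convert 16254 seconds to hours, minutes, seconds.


4h 30m 54s

Hours: 16254 ÷ 3600 = 4 remainder 1854
Minutes: 1854 ÷ 60 = 30 remainder 54
Seconds: 54


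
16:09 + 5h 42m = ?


21:51

Start: 969 minutes from midnight
Add: 342 minutes
Total: 1311 minutes
Hours: 1311 ÷ 60 = 21 remainder 51


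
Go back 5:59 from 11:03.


Start: 663 minutes from midnight
Subtract: 359 minutes
Remaining: 663 - 359 = 304
Hours: 5, Minutes: 4

05:04


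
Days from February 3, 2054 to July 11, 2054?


158 days

From February 3, 2054 to July 11, 2054
Rest of February 2054: 28 - 3 = 25
Full months: March 31, April 30, May 31, June 30
Days into July 2054: 11
Total = 25 + 31 + 30 + 31 + 30 + 11 = 158 days


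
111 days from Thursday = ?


Wednesday

Start: Thursday (index 3)
(3 + 111) mod 7
= 114 mod 7
= 2
Index 2 → Wednesday


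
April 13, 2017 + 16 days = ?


Start: April 13, 2017
Add 16 days
April 13 + 16 = April 29, 2017

April 29, 2017


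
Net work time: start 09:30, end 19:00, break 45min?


8h 45m (525 minutes)

Total time = (19×60+0) - (9×60+30)
= 1140 - 570 = 570 min
Minus break: 570 - 45 = 525 min
= 8h 45m


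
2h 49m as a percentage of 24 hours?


0.1174 (11.74%)

Total minutes: 2×60 + 49 = 169
Day = 24×60 = 1440 minutes
Fraction = 169/1440 ≈ 0.1174
As a percentage: 169/1440 × 100 ≈ 11.74%


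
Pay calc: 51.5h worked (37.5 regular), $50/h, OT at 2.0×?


Regular: 37.5h × $50 = $1875.00
Overtime: 51.5 - 37.5 = 14.0h
OT pay: 14.0h × $50 × 2.0 = $1400.00
Total = $1875.00 + $1400.00 = $3275.00

$3275.00


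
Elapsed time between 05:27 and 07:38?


2h 11m

End time in minutes: 7×60 + 38 = 458
Start time in minutes: 5×60 + 27 = 327
Difference = 458 - 327 = 131 minutes
= 2 hours 11 minutes


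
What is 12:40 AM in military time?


Input: 12:40 AM
12 AM → 00 (midnight)

00:40


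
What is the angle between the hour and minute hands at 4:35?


Hour hand = 4×30 + 35×0.5 = 137.5°
Minute hand = 35×6 = 210°
Difference = |137.5 - 210| = 72.5°

72.5°


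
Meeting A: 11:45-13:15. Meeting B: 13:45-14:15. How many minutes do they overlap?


Meeting A: 705-795 (in minutes from midnight)
Meeting B: 825-855
Overlap start = max(705, 825) = 825
Overlap end = min(795, 855) = 795
Overlap = max(0, 795 - 825) = 0 min

0 minutes


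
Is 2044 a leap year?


Rules: divisible by 4 AND (not by 100 OR by 400)
2044 ÷ 4 = 511 exactly → divisible by 4
2044 ÷ 100 = 20 remainder 44 → not divisible by 100
Divisible by 4 but not by 100 → leap year

Yes


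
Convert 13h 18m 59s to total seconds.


47939 seconds

Hours: 13 × 3600 = 46800
Minutes: 18 × 60 = 1080
Seconds: 59
Total = 46800 + 1080 + 59 = 47939


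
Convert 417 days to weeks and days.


Weeks: 417 ÷ 7 = 59 remainder 4

59 weeks 4 days


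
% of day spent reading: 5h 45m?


24.0%

Time: 345 minutes
Day: 1440 minutes
Percentage = (345/1440) × 100 ≈ 24.0%


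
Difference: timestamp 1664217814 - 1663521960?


Difference = 1664217814 - 1663521960 = 695854 seconds
In hours: 695854 / 3600 ≈ 193.3
In days: 695854 / 86400 ≈ 8.05

695854 seconds (193.3 hours / 8.05 days)


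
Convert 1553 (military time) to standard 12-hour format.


Hour: 15
15 - 12 = 3 → PM

3:53 PM


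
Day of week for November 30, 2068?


Friday

Zeller's congruence:
q=30, m=11, k=68, j=20
h = (30 + ⌊13×12/5⌋ + 68 + ⌊68/4⌋ + ⌊20/4⌋ - 2×20) mod 7
= (30 + 31 + 68 + 17 + 5 - 40) mod 7
= 111 mod 7 = 6
h=6 → Friday


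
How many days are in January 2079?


Month: January (month 1)
January has 31 days

31 days


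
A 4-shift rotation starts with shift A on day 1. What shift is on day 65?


Shift A

Shifts: A, B, C, D
Start: A (index 0)
Day 65: (0 + 65 - 1) mod 4
= 64 mod 4
= 0
Index 0 → shift A


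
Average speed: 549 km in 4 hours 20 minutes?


126.7 km/h

Distance: 549 km
Time: 4h 20m = 260 min = 260/60 = 13/3 hours
Speed = 549 ÷ (13/3) = 549 × 3 / 13 = 1647/13 ≈ 126.7 km/h


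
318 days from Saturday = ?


Tuesday

Start: Saturday (index 5)
(5 + 318) mod 7
= 323 mod 7
= 1
Index 1 → Tuesday


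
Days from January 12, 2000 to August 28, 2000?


229 days

From January 12, 2000 to August 28, 2000
Rest of January 2000: 31 - 12 = 19
Full months: February 2000 29, March 31, April 30, May 31, June 30, July 31
Days into August 2000: 28
Total = 19 + 29 + 31 + 30 + 31 + 30 + 31 + 28 = 229 days


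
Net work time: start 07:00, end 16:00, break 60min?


Total time = (16×60+0) - (7×60+0)
= 960 - 420 = 540 min
Minus break: 540 - 60 = 480 min
= 8h 0m

8h 0m (480 minutes)


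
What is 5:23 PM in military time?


17:23

Input: 5:23 PM
PM: 5 + 12 = 17


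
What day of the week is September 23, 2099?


Wednesday

Zeller's congruence:
q=23, m=9, k=99, j=20
h = (23 + ⌊13×10/5⌋ + 99 + ⌊99/4⌋ + ⌊20/4⌋ - 2×20) mod 7
= (23 + 26 + 99 + 24 + 5 - 40) mod 7
= 137 mod 7 = 4
h=4 → Wednesday


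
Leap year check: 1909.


No

Rules: divisible by 4 AND (not by 100 OR by 400)
1909 ÷ 4 = 477 remainder 1 → not divisible by 4
Not divisible by 4 → not a leap year


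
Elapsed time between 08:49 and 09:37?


0h 48m

End time in minutes: 9×60 + 37 = 577
Start time in minutes: 8×60 + 49 = 529
Difference = 577 - 529 = 48 minutes
= 0 hours 48 minutes


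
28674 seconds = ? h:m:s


Hours: 28674 ÷ 3600 = 7 remainder 3474
Minutes: 3474 ÷ 60 = 57 remainder 54
Seconds: 54

7h 57m 54s


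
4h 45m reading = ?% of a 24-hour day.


Time: 285 minutes
Day: 1440 minutes
Percentage = (285/1440) × 100 ≈ 19.8%

19.8%


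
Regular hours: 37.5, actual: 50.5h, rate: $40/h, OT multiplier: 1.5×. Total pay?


$2280.00

Regular: 37.5h × $40 = $1500.00
Overtime: 50.5 - 37.5 = 13.0h
OT pay: 13.0h × $40 × 1.5 = $780.00
Total = $1500.00 + $780.00 = $2280.00
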